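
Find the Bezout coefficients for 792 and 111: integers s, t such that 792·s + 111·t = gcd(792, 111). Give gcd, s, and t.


Euclidean algorithm on (792, 111) — divide until remainder is 0:
  792 = 7 · 111 + 15
  111 = 7 · 15 + 6
  15 = 2 · 6 + 3
  6 = 2 · 3 + 0
gcd(792, 111) = 3.
Track Bezout coefficients alongside the remainders: start with r₀ = 792 = a·1 + b·0 (s = 1, t = 0) and r₁ = 111 = a·0 + b·1 (s = 0, t = 1); each new remainder r_{k+1} = r_{k-1} − q_k·r_k inherits s_{k+1} = s_{k-1} − q_k·s_k, t_{k+1} = t_{k-1} − q_k·t_k, so r_k = a·s_k + b·t_k at every step:
  q = 7: r = 15, s = 1 − 7·0 = 1, t = 0 − 7·1 = -7  (check: 792·1 + 111·(-7) = 15)
  q = 7: r = 6, s = 0 − 7·1 = -7, t = 1 − 7·(-7) = 50  (check: 792·(-7) + 111·50 = 6)
  q = 2: r = 3, s = 1 − 2·(-7) = 15, t = -7 − 2·50 = -107  (check: 792·15 + 111·(-107) = 3)
The row with r = 3 (the gcd) gives the Bezout coefficients s = 15, t = -107.
Result: 792 · (15) + 111 · (-107) = 3.

gcd(792, 111) = 3; s = 15, t = -107 (check: 792·15 + 111·(-107) = 3).


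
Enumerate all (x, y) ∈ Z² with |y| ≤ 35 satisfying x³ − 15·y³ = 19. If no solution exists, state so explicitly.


The equation is x³ - 15y³ = 19. For fixed y, x³ = 15·y³ + 19, so a solution requires the RHS to be a perfect cube.
Strategy: iterate y from -35 to 35, compute RHS = 15·y³ + 19, and check whether it is a (positive or negative) perfect cube.
Check small values of y:
  y = 0: RHS = 19 is not a perfect cube.
  y = 1: RHS = 34 is not a perfect cube.
  y = -1: RHS = 4 is not a perfect cube.
  y = 2: RHS = 139 is not a perfect cube.
  y = -2: RHS = -101 is not a perfect cube.
  y = 3: RHS = 424 is not a perfect cube.
  y = -3: RHS = -386 is not a perfect cube.
Continuing the search up to |y| = 35 finds no solutions either.
No (x, y) in the scanned range satisfies the equation.

No integer solutions with |y| ≤ 35.


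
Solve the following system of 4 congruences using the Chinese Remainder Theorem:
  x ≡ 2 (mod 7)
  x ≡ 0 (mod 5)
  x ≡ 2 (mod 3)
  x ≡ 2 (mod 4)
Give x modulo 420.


Product of moduli M = 7 · 5 · 3 · 4 = 420.
Merge one congruence at a time:
  Start: x ≡ 2 (mod 7).
  Combine with x ≡ 0 (mod 5); new modulus lcm = 35.
    Write x = 2 + 7·t and substitute into x ≡ 0 (mod 5): 7·t ≡ 0 − 2 = -2 (mod 5).
    Reduce coefficients mod 5: 2·t ≡ 3 (mod 5).
    The inverse of 2 mod 5 is 3 (since 2·3 = 6 = 1·5 + 1), so t ≡ 3·3 = 9 ≡ 4 (mod 5).
    Then x = 2 + 7·4 = 30, valid modulo lcm(7, 5) = 35: x ≡ 30 (mod 35).
  Combine with x ≡ 2 (mod 3); new modulus lcm = 105.
    Write x = 30 + 35·t and substitute into x ≡ 2 (mod 3): 35·t ≡ 2 − 30 = -28 (mod 3).
    Reduce coefficients mod 3: 2·t ≡ 2 (mod 3).
    The inverse of 2 mod 3 is 2 (since 2·2 = 4 = 1·3 + 1), so t ≡ 2·2 = 4 ≡ 1 (mod 3).
    Then x = 30 + 35·1 = 65, valid modulo lcm(35, 3) = 105: x ≡ 65 (mod 105).
  Combine with x ≡ 2 (mod 4); new modulus lcm = 420.
    Write x = 65 + 105·t and substitute into x ≡ 2 (mod 4): 105·t ≡ 2 − 65 = -63 (mod 4).
    Reduce coefficients mod 4: 1·t ≡ 1 (mod 4).
    So t ≡ 1 (mod 4).
    Then x = 65 + 105·1 = 170, valid modulo lcm(105, 4) = 420: x ≡ 170 (mod 420).
Verify against each original: 170 mod 7 = 2, 170 mod 5 = 0, 170 mod 3 = 2, 170 mod 4 = 2.

x ≡ 170 (mod 420).


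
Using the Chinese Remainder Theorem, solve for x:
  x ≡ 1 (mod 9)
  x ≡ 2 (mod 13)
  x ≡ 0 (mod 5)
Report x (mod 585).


Moduli 9, 13, 5 are pairwise coprime; by CRT there is a unique solution modulo M = 9 · 13 · 5 = 585.
Solve pairwise, accumulating the modulus:
  Start with x ≡ 1 (mod 9).
  Combine with x ≡ 2 (mod 13): since gcd(9, 13) = 1, we get a unique residue mod 117.
    Write x = 1 + 9·t and substitute into x ≡ 2 (mod 13): 9·t ≡ 2 − 1 = 1 (mod 13).
    The inverse of 9 mod 13 is 3 (since 9·3 = 27 = 2·13 + 1), so t ≡ 3·1 = 3 ≡ 3 (mod 13).
    Then x = 1 + 9·3 = 28, valid modulo lcm(9, 13) = 117: x ≡ 28 (mod 117).
  Combine with x ≡ 0 (mod 5): since gcd(117, 5) = 1, we get a unique residue mod 585.
    Write x = 28 + 117·t and substitute into x ≡ 0 (mod 5): 117·t ≡ 0 − 28 = -28 (mod 5).
    Reduce coefficients mod 5: 2·t ≡ 2 (mod 5).
    The inverse of 2 mod 5 is 3 (since 2·3 = 6 = 1·5 + 1), so t ≡ 3·2 = 6 ≡ 1 (mod 5).
    Then x = 28 + 117·1 = 145, valid modulo lcm(117, 5) = 585: x ≡ 145 (mod 585).
Verify: 145 mod 9 = 1 ✓, 145 mod 13 = 2 ✓, 145 mod 5 = 0 ✓.

x ≡ 145 (mod 585).


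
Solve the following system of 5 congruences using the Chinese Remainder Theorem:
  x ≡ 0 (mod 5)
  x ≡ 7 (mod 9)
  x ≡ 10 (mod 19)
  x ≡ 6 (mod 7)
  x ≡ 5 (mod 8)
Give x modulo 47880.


Product of moduli M = 5 · 9 · 19 · 7 · 8 = 47880.
Merge one congruence at a time:
  Start: x ≡ 0 (mod 5).
  Combine with x ≡ 7 (mod 9); new modulus lcm = 45.
    Write x = 0 + 5·t and substitute into x ≡ 7 (mod 9): 5·t ≡ 7 − 0 = 7 (mod 9).
    The inverse of 5 mod 9 is 2 (since 5·2 = 10 = 1·9 + 1), so t ≡ 2·7 = 14 ≡ 5 (mod 9).
    Then x = 0 + 5·5 = 25, valid modulo lcm(5, 9) = 45: x ≡ 25 (mod 45).
  Combine with x ≡ 10 (mod 19); new modulus lcm = 855.
    Write x = 25 + 45·t and substitute into x ≡ 10 (mod 19): 45·t ≡ 10 − 25 = -15 (mod 19).
    Reduce coefficients mod 19: 7·t ≡ 4 (mod 19).
    The inverse of 7 mod 19 is 11 (since 7·11 = 77 = 4·19 + 1), so t ≡ 11·4 = 44 ≡ 6 (mod 19).
    Then x = 25 + 45·6 = 295, valid modulo lcm(45, 19) = 855: x ≡ 295 (mod 855).
  Combine with x ≡ 6 (mod 7); new modulus lcm = 5985.
    Write x = 295 + 855·t and substitute into x ≡ 6 (mod 7): 855·t ≡ 6 − 295 = -289 (mod 7).
    Reduce coefficients mod 7: 1·t ≡ 5 (mod 7).
    So t ≡ 5 (mod 7).
    Then x = 295 + 855·5 = 4570, valid modulo lcm(855, 7) = 5985: x ≡ 4570 (mod 5985).
  Combine with x ≡ 5 (mod 8); new modulus lcm = 47880.
    Write x = 4570 + 5985·t and substitute into x ≡ 5 (mod 8): 5985·t ≡ 5 − 4570 = -4565 (mod 8).
    Reduce coefficients mod 8: 1·t ≡ 3 (mod 8).
    So t ≡ 3 (mod 8).
    Then x = 4570 + 5985·3 = 22525, valid modulo lcm(5985, 8) = 47880: x ≡ 22525 (mod 47880).
Verify against each original: 22525 mod 5 = 0, 22525 mod 9 = 7, 22525 mod 19 = 10, 22525 mod 7 = 6, 22525 mod 8 = 5.

x ≡ 22525 (mod 47880).


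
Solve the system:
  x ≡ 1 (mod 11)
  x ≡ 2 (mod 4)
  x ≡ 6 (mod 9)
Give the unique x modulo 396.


Moduli 11, 4, 9 are pairwise coprime; by CRT there is a unique solution modulo M = 11 · 4 · 9 = 396.
Solve pairwise, accumulating the modulus:
  Start with x ≡ 1 (mod 11).
  Combine with x ≡ 2 (mod 4): since gcd(11, 4) = 1, we get a unique residue mod 44.
    Write x = 1 + 11·t and substitute into x ≡ 2 (mod 4): 11·t ≡ 2 − 1 = 1 (mod 4).
    Reduce coefficients mod 4: 3·t ≡ 1 (mod 4).
    The inverse of 3 mod 4 is 3 (since 3·3 = 9 = 2·4 + 1), so t ≡ 3·1 = 3 ≡ 3 (mod 4).
    Then x = 1 + 11·3 = 34, valid modulo lcm(11, 4) = 44: x ≡ 34 (mod 44).
  Combine with x ≡ 6 (mod 9): since gcd(44, 9) = 1, we get a unique residue mod 396.
    Write x = 34 + 44·t and substitute into x ≡ 6 (mod 9): 44·t ≡ 6 − 34 = -28 (mod 9).
    Reduce coefficients mod 9: 8·t ≡ 8 (mod 9).
    The inverse of 8 mod 9 is 8 (since 8·8 = 64 = 7·9 + 1), so t ≡ 8·8 = 64 ≡ 1 (mod 9).
    Then x = 34 + 44·1 = 78, valid modulo lcm(44, 9) = 396: x ≡ 78 (mod 396).
Verify: 78 mod 11 = 1 ✓, 78 mod 4 = 2 ✓, 78 mod 9 = 6 ✓.

x ≡ 78 (mod 396).


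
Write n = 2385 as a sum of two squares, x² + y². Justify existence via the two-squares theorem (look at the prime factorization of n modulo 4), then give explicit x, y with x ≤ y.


Step 1: Factor n = 2385 = 3^2 · 5 · 53.
Step 2: Check the mod-4 condition on each prime factor: 3 ≡ 3 (mod 4), exponent 2 (must be even); 5 ≡ 1 (mod 4), exponent 1; 53 ≡ 1 (mod 4), exponent 1.
All primes ≡ 3 (mod 4) appear to even exponent (or don't appear), so by the two-squares theorem n IS expressible as a sum of two squares.
Step 3: Build a representation. Group n = k² · m with k = 3 and m = 5 · 53 = 265 (a product of primes ≡ 1 (mod 4)); a representation of m scales to one of n via (k·x)² + (k·y)² = k²(x² + y²). Each prime p ≡ 1 (mod 4) is itself a sum of two squares; find a² by testing p − a² for a perfect square:
  5: 5 − 1² = 4 = 2² ⇒ 5 = 1² + 2².
  53: 53 − 1² = 52, 53 − 2² = 49 = 7² ⇒ 53 = 2² + 7².
  Combine using the Brahmagupta–Fibonacci identity (a² + b²)(c² + d²) = (ac − bd)² + (ad + bc)² = (ac + bd)² + (ad − bc)²:
  5 · 53 = 265: from (1² + 2²)(2² + 7²), take (1·2 − 2·7, 1·7 + 2·2) = (2 − 14, 7 + 4) = (-12, 11); dropping signs (only squares matter) gives (12, 11); check 12² + 11² = 144 + 121 = 265 ✓.
  Scale by k = 3: (3·12, 3·11) = (36, 33).
Step 4: Order so x ≤ y and verify: 33² + 36² = 1089 + 1296 = 2385 = n. ✓

n = 2385 = 33² + 36² (one valid representation with x ≤ y).


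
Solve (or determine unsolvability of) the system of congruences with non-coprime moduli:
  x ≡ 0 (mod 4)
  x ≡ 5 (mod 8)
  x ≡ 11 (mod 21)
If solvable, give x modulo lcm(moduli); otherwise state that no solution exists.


Moduli 4, 8, 21 are not pairwise coprime, so CRT works modulo lcm(m_i) when all pairwise compatibility conditions hold.
Pairwise compatibility: gcd(m_i, m_j) must divide a_i - a_j for every pair.
Merge one congruence at a time:
  Start: x ≡ 0 (mod 4).
  Combine with x ≡ 5 (mod 8): gcd(4, 8) = 4, and 5 - 0 = 5 is NOT divisible by 4.
    ⇒ system is inconsistent (no integer solution).

No solution (the system is inconsistent).


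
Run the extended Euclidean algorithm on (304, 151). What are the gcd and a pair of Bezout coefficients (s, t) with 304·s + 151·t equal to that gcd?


Euclidean algorithm on (304, 151) — divide until remainder is 0:
  304 = 2 · 151 + 2
  151 = 75 · 2 + 1
  2 = 2 · 1 + 0
gcd(304, 151) = 1.
Track Bezout coefficients alongside the remainders: start with r₀ = 304 = a·1 + b·0 (s = 1, t = 0) and r₁ = 151 = a·0 + b·1 (s = 0, t = 1); each new remainder r_{k+1} = r_{k-1} − q_k·r_k inherits s_{k+1} = s_{k-1} − q_k·s_k, t_{k+1} = t_{k-1} − q_k·t_k, so r_k = a·s_k + b·t_k at every step:
  q = 2: r = 2, s = 1 − 2·0 = 1, t = 0 − 2·1 = -2  (check: 304·1 + 151·(-2) = 2)
  q = 75: r = 1, s = 0 − 75·1 = -75, t = 1 − 75·(-2) = 151  (check: 304·(-75) + 151·151 = 1)
The row with r = 1 (the gcd) gives the Bezout coefficients s = -75, t = 151.
Result: 304 · (-75) + 151 · (151) = 1.

gcd(304, 151) = 1; s = -75, t = 151 (check: 304·(-75) + 151·151 = 1).


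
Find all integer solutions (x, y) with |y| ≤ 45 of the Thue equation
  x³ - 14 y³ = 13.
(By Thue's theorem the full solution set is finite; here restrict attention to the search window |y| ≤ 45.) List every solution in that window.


The equation is x³ - 14y³ = 13. For fixed y, x³ = 14·y³ + 13, so a solution requires the RHS to be a perfect cube.
Strategy: iterate y from -45 to 45, compute RHS = 14·y³ + 13, and check whether it is a (positive or negative) perfect cube.
Check small values of y:
  y = 0: RHS = 13 is not a perfect cube.
  y = 1: RHS = 27 = (3)³ ⇒ x = 3 works.
  y = -1: RHS = -1 = (-1)³ ⇒ x = -1 works.
  y = 2: RHS = 125 = (5)³ ⇒ x = 5 works.
  y = -2: RHS = -99 is not a perfect cube.
  y = 3: RHS = 391 is not a perfect cube.
  y = -3: RHS = -365 is not a perfect cube.
Continuing the search up to |y| = 45 finds no further solutions beyond those listed.
Collected solutions: (-1, -1), (3, 1), (5, 2).

Solutions (with |y| ≤ 45): (-1, -1), (3, 1), (5, 2).


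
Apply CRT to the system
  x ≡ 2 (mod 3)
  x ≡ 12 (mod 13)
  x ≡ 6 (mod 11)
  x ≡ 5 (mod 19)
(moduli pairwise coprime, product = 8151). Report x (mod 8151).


Product of moduli M = 3 · 13 · 11 · 19 = 8151.
Merge one congruence at a time:
  Start: x ≡ 2 (mod 3).
  Combine with x ≡ 12 (mod 13); new modulus lcm = 39.
    Write x = 2 + 3·t and substitute into x ≡ 12 (mod 13): 3·t ≡ 12 − 2 = 10 (mod 13).
    The inverse of 3 mod 13 is 9 (since 3·9 = 27 = 2·13 + 1), so t ≡ 9·10 = 90 ≡ 12 (mod 13).
    Then x = 2 + 3·12 = 38, valid modulo lcm(3, 13) = 39: x ≡ 38 (mod 39).
  Combine with x ≡ 6 (mod 11); new modulus lcm = 429.
    Write x = 38 + 39·t and substitute into x ≡ 6 (mod 11): 39·t ≡ 6 − 38 = -32 (mod 11).
    Reduce coefficients mod 11: 6·t ≡ 1 (mod 11).
    The inverse of 6 mod 11 is 2 (since 6·2 = 12 = 1·11 + 1), so t ≡ 2·1 = 2 ≡ 2 (mod 11).
    Then x = 38 + 39·2 = 116, valid modulo lcm(39, 11) = 429: x ≡ 116 (mod 429).
  Combine with x ≡ 5 (mod 19); new modulus lcm = 8151.
    Write x = 116 + 429·t and substitute into x ≡ 5 (mod 19): 429·t ≡ 5 − 116 = -111 (mod 19).
    Reduce coefficients mod 19: 11·t ≡ 3 (mod 19).
    The inverse of 11 mod 19 is 7 (since 11·7 = 77 = 4·19 + 1), so t ≡ 7·3 = 21 ≡ 2 (mod 19).
    Then x = 116 + 429·2 = 974, valid modulo lcm(429, 19) = 8151: x ≡ 974 (mod 8151).
Verify against each original: 974 mod 3 = 2, 974 mod 13 = 12, 974 mod 11 = 6, 974 mod 19 = 5.

x ≡ 974 (mod 8151).


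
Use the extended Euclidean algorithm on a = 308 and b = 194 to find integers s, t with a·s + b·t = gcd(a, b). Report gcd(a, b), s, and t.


Euclidean algorithm on (308, 194) — divide until remainder is 0:
  308 = 1 · 194 + 114
  194 = 1 · 114 + 80
  114 = 1 · 80 + 34
  80 = 2 · 34 + 12
  34 = 2 · 12 + 10
  12 = 1 · 10 + 2
  10 = 5 · 2 + 0
gcd(308, 194) = 2.
Track Bezout coefficients alongside the remainders: start with r₀ = 308 = a·1 + b·0 (s = 1, t = 0) and r₁ = 194 = a·0 + b·1 (s = 0, t = 1); each new remainder r_{k+1} = r_{k-1} − q_k·r_k inherits s_{k+1} = s_{k-1} − q_k·s_k, t_{k+1} = t_{k-1} − q_k·t_k, so r_k = a·s_k + b·t_k at every step:
  q = 1: r = 114, s = 1 − 1·0 = 1, t = 0 − 1·1 = -1  (check: 308·1 + 194·(-1) = 114)
  q = 1: r = 80, s = 0 − 1·1 = -1, t = 1 − 1·(-1) = 2  (check: 308·(-1) + 194·2 = 80)
  q = 1: r = 34, s = 1 − 1·(-1) = 2, t = -1 − 1·2 = -3  (check: 308·2 + 194·(-3) = 34)
  q = 2: r = 12, s = -1 − 2·2 = -5, t = 2 − 2·(-3) = 8  (check: 308·(-5) + 194·8 = 12)
  q = 2: r = 10, s = 2 − 2·(-5) = 12, t = -3 − 2·8 = -19  (check: 308·12 + 194·(-19) = 10)
  q = 1: r = 2, s = -5 − 1·12 = -17, t = 8 − 1·(-19) = 27  (check: 308·(-17) + 194·27 = 2)
The row with r = 2 (the gcd) gives the Bezout coefficients s = -17, t = 27.
Result: 308 · (-17) + 194 · (27) = 2.

gcd(308, 194) = 2; s = -17, t = 27 (check: 308·(-17) + 194·27 = 2).


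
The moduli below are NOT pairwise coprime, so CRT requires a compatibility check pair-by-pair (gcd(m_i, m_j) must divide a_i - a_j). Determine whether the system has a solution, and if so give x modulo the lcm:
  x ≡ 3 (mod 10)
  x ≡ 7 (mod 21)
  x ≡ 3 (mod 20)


Moduli 10, 21, 20 are not pairwise coprime, so CRT works modulo lcm(m_i) when all pairwise compatibility conditions hold.
Pairwise compatibility: gcd(m_i, m_j) must divide a_i - a_j for every pair.
Merge one congruence at a time:
  Start: x ≡ 3 (mod 10).
  Combine with x ≡ 7 (mod 21): gcd(10, 21) = 1; 7 - 3 = 4, which IS divisible by 1, so compatible.
    Write x = 3 + 10·t and substitute into x ≡ 7 (mod 21): 10·t ≡ 7 − 3 = 4 (mod 21).
    The inverse of 10 mod 21 is 19 (since 10·19 = 190 = 9·21 + 1), so t ≡ 19·4 = 76 ≡ 13 (mod 21).
    Then x = 3 + 10·13 = 133, valid modulo lcm(10, 21) = 210: x ≡ 133 (mod 210).
  Combine with x ≡ 3 (mod 20): gcd(210, 20) = 10; 3 - 133 = -130, which IS divisible by 10, so compatible.
    Write x = 133 + 210·t and substitute into x ≡ 3 (mod 20): 210·t ≡ 3 − 133 = -130 (mod 20).
    Divide the congruence (and modulus) by g = 10: 21·t ≡ -13 (mod 2).
    Reduce coefficients mod 2: 1·t ≡ 1 (mod 2).
    So t ≡ 1 (mod 2).
    Then x = 133 + 210·1 = 343, valid modulo lcm(210, 20) = 420: x ≡ 343 (mod 420).
Verify: 343 mod 10 = 3, 343 mod 21 = 7, 343 mod 20 = 3.

x ≡ 343 (mod 420).


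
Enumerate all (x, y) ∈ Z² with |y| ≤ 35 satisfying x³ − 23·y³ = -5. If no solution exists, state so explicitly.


The equation is x³ - 23y³ = -5. For fixed y, x³ = 23·y³ − 5, so a solution requires the RHS to be a perfect cube.
Strategy: iterate y from -35 to 35, compute RHS = 23·y³ − 5, and check whether it is a (positive or negative) perfect cube.
Check small values of y:
  y = 0: RHS = -5 is not a perfect cube.
  y = 1: RHS = 18 is not a perfect cube.
  y = -1: RHS = -28 is not a perfect cube.
  y = 2: RHS = 179 is not a perfect cube.
  y = -2: RHS = -189 is not a perfect cube.
  y = 3: RHS = 616 is not a perfect cube.
  y = -3: RHS = -626 is not a perfect cube.
Continuing the search up to |y| = 35 finds no solutions either.
No (x, y) in the scanned range satisfies the equation.

No integer solutions with |y| ≤ 35.


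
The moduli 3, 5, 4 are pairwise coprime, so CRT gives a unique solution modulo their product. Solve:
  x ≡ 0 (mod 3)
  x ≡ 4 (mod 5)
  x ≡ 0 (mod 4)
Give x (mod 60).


Moduli 3, 5, 4 are pairwise coprime; by CRT there is a unique solution modulo M = 3 · 5 · 4 = 60.
Solve pairwise, accumulating the modulus:
  Start with x ≡ 0 (mod 3).
  Combine with x ≡ 4 (mod 5): since gcd(3, 5) = 1, we get a unique residue mod 15.
    Write x = 0 + 3·t and substitute into x ≡ 4 (mod 5): 3·t ≡ 4 − 0 = 4 (mod 5).
    The inverse of 3 mod 5 is 2 (since 3·2 = 6 = 1·5 + 1), so t ≡ 2·4 = 8 ≡ 3 (mod 5).
    Then x = 0 + 3·3 = 9, valid modulo lcm(3, 5) = 15: x ≡ 9 (mod 15).
  Combine with x ≡ 0 (mod 4): since gcd(15, 4) = 1, we get a unique residue mod 60.
    Write x = 9 + 15·t and substitute into x ≡ 0 (mod 4): 15·t ≡ 0 − 9 = -9 (mod 4).
    Reduce coefficients mod 4: 3·t ≡ 3 (mod 4).
    The inverse of 3 mod 4 is 3 (since 3·3 = 9 = 2·4 + 1), so t ≡ 3·3 = 9 ≡ 1 (mod 4).
    Then x = 9 + 15·1 = 24, valid modulo lcm(15, 4) = 60: x ≡ 24 (mod 60).
Verify: 24 mod 3 = 0 ✓, 24 mod 5 = 4 ✓, 24 mod 4 = 0 ✓.

x ≡ 24 (mod 60).


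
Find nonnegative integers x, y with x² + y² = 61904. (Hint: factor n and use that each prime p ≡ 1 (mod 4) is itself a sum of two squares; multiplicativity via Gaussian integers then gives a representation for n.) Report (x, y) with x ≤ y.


Step 1: Factor n = 61904 = 2^4 · 53 · 73.
Step 2: Check the mod-4 condition on each prime factor: 2 = 2 (special); 53 ≡ 1 (mod 4), exponent 1; 73 ≡ 1 (mod 4), exponent 1.
All primes ≡ 3 (mod 4) appear to even exponent (or don't appear), so by the two-squares theorem n IS expressible as a sum of two squares.
Step 3: Build a representation. Group n = k² · m with k = 4 and m = 53 · 73 = 3869 (a product of primes ≡ 1 (mod 4)); a representation of m scales to one of n via (k·x)² + (k·y)² = k²(x² + y²). Each prime p ≡ 1 (mod 4) is itself a sum of two squares; find a² by testing p − a² for a perfect square:
  53: 53 − 1² = 52, 53 − 2² = 49 = 7² ⇒ 53 = 2² + 7².
  73: 73 − 1² = 72, 73 − 2² = 69, 73 − 3² = 64 = 8² ⇒ 73 = 3² + 8².
  Combine using the Brahmagupta–Fibonacci identity (a² + b²)(c² + d²) = (ac − bd)² + (ad + bc)² = (ac + bd)² + (ad − bc)²:
  53 · 73 = 3869: from (2² + 7²)(3² + 8²), take (2·3 − 7·8, 2·8 + 7·3) = (6 − 56, 16 + 21) = (-50, 37); dropping signs (only squares matter) gives (50, 37); check 50² + 37² = 2500 + 1369 = 3869 ✓.
  Scale by k = 4: (4·50, 4·37) = (200, 148).
Step 4: Order so x ≤ y and verify: 148² + 200² = 21904 + 40000 = 61904 = n. ✓

n = 61904 = 148² + 200² (one valid representation with x ≤ y).


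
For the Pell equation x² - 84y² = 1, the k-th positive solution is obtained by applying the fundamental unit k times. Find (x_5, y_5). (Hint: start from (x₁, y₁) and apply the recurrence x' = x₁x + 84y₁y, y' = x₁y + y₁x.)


Step 1: Find the fundamental solution (x₁, y₁) of x² - 84y² = 1.
  Expand √84 as a continued fraction. a₀ = ⌊√84⌋ = 9; iterate m_{k+1} = d_k·a_k − m_k, d_{k+1} = (84 − m_{k+1}²)/d_k, a_{k+1} = ⌊(a₀ + m_{k+1})/d_{k+1}⌋ (starting m₀ = 0, d₀ = 1), with convergents p_k = a_k·p_{k-1} + p_{k-2}, q_k = a_k·q_{k-1} + q_{k-2} (p₋₁ = 1, q₋₁ = 0):
  k = 0: a₀ = 9; p₀/q₀ = 9/1; p₀² − 84·q₀² = 81 − 84 = -3.
  k = 1: m = 9, d = 3, a = ⌊(9 + 9)/3⌋ = 6; p/q = (6·9 + 1)/(6·1 + 0) = 55/6; p² − 84·q² = 3025 − 3024 = 1.
  The first convergent with p² − 84·q² = 1 gives the fundamental solution (x₁, y₁) = (55, 6).
Step 2: Apply the recurrence (x_{n+1}, y_{n+1}) = (x₁x_n + 84y₁y_n, x₁y_n + y₁x_n) repeatedly.
  From (x_1, y_1) = (55, 6): x_2 = 55·55 + 84·6·6 = 6049; y_2 = 55·6 + 6·55 = 660.
  From (x_2, y_2) = (6049, 660): x_3 = 55·6049 + 84·6·660 = 665335; y_3 = 55·660 + 6·6049 = 72594.
  From (x_3, y_3) = (665335, 72594): x_4 = 55·665335 + 84·6·72594 = 73180801; y_4 = 55·72594 + 6·665335 = 7984680.
  From (x_4, y_4) = (73180801, 7984680): x_5 = 55·73180801 + 84·6·7984680 = 8049222775; y_5 = 55·7984680 + 6·73180801 = 878242206.
Step 3: Verify x_5² - 84·y_5² = 64789987281578700625 - 64789987281578700624 = 1 (should be 1). ✓

(x_1, y_1) = (55, 6); (x_5, y_5) = (8049222775, 878242206).


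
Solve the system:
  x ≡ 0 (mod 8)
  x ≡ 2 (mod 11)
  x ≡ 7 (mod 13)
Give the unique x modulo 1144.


Moduli 8, 11, 13 are pairwise coprime; by CRT there is a unique solution modulo M = 8 · 11 · 13 = 1144.
Solve pairwise, accumulating the modulus:
  Start with x ≡ 0 (mod 8).
  Combine with x ≡ 2 (mod 11): since gcd(8, 11) = 1, we get a unique residue mod 88.
    Write x = 0 + 8·t and substitute into x ≡ 2 (mod 11): 8·t ≡ 2 − 0 = 2 (mod 11).
    The inverse of 8 mod 11 is 7 (since 8·7 = 56 = 5·11 + 1), so t ≡ 7·2 = 14 ≡ 3 (mod 11).
    Then x = 0 + 8·3 = 24, valid modulo lcm(8, 11) = 88: x ≡ 24 (mod 88).
  Combine with x ≡ 7 (mod 13): since gcd(88, 13) = 1, we get a unique residue mod 1144.
    Write x = 24 + 88·t and substitute into x ≡ 7 (mod 13): 88·t ≡ 7 − 24 = -17 (mod 13).
    Reduce coefficients mod 13: 10·t ≡ 9 (mod 13).
    The inverse of 10 mod 13 is 4 (since 10·4 = 40 = 3·13 + 1), so t ≡ 4·9 = 36 ≡ 10 (mod 13).
    Then x = 24 + 88·10 = 904, valid modulo lcm(88, 13) = 1144: x ≡ 904 (mod 1144).
Verify: 904 mod 8 = 0 ✓, 904 mod 11 = 2 ✓, 904 mod 13 = 7 ✓.

x ≡ 904 (mod 1144).


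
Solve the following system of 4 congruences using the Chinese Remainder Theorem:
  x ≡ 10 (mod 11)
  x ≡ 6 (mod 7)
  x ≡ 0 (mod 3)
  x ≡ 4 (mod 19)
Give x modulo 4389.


Product of moduli M = 11 · 7 · 3 · 19 = 4389.
Merge one congruence at a time:
  Start: x ≡ 10 (mod 11).
  Combine with x ≡ 6 (mod 7); new modulus lcm = 77.
    Write x = 10 + 11·t and substitute into x ≡ 6 (mod 7): 11·t ≡ 6 − 10 = -4 (mod 7).
    Reduce coefficients mod 7: 4·t ≡ 3 (mod 7).
    The inverse of 4 mod 7 is 2 (since 4·2 = 8 = 1·7 + 1), so t ≡ 2·3 = 6 ≡ 6 (mod 7).
    Then x = 10 + 11·6 = 76, valid modulo lcm(11, 7) = 77: x ≡ 76 (mod 77).
  Combine with x ≡ 0 (mod 3); new modulus lcm = 231.
    Write x = 76 + 77·t and substitute into x ≡ 0 (mod 3): 77·t ≡ 0 − 76 = -76 (mod 3).
    Reduce coefficients mod 3: 2·t ≡ 2 (mod 3).
    The inverse of 2 mod 3 is 2 (since 2·2 = 4 = 1·3 + 1), so t ≡ 2·2 = 4 ≡ 1 (mod 3).
    Then x = 76 + 77·1 = 153, valid modulo lcm(77, 3) = 231: x ≡ 153 (mod 231).
  Combine with x ≡ 4 (mod 19); new modulus lcm = 4389.
    Write x = 153 + 231·t and substitute into x ≡ 4 (mod 19): 231·t ≡ 4 − 153 = -149 (mod 19).
    Reduce coefficients mod 19: 3·t ≡ 3 (mod 19).
    The inverse of 3 mod 19 is 13 (since 3·13 = 39 = 2·19 + 1), so t ≡ 13·3 = 39 ≡ 1 (mod 19).
    Then x = 153 + 231·1 = 384, valid modulo lcm(231, 19) = 4389: x ≡ 384 (mod 4389).
Verify against each original: 384 mod 11 = 10, 384 mod 7 = 6, 384 mod 3 = 0, 384 mod 19 = 4.

x ≡ 384 (mod 4389).


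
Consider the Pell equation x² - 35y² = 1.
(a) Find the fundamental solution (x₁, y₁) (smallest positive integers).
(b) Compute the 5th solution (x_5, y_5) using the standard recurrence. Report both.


Step 1: Find the fundamental solution (x₁, y₁) of x² - 35y² = 1.
  Expand √35 as a continued fraction. a₀ = ⌊√35⌋ = 5; iterate m_{k+1} = d_k·a_k − m_k, d_{k+1} = (35 − m_{k+1}²)/d_k, a_{k+1} = ⌊(a₀ + m_{k+1})/d_{k+1}⌋ (starting m₀ = 0, d₀ = 1), with convergents p_k = a_k·p_{k-1} + p_{k-2}, q_k = a_k·q_{k-1} + q_{k-2} (p₋₁ = 1, q₋₁ = 0):
  k = 0: a₀ = 5; p₀/q₀ = 5/1; p₀² − 35·q₀² = 25 − 35 = -10.
  k = 1: m = 5, d = 10, a = ⌊(5 + 5)/10⌋ = 1; p/q = (1·5 + 1)/(1·1 + 0) = 6/1; p² − 35·q² = 36 − 35 = 1.
  The first convergent with p² − 35·q² = 1 gives the fundamental solution (x₁, y₁) = (6, 1).
Step 2: Apply the recurrence (x_{n+1}, y_{n+1}) = (x₁x_n + 35y₁y_n, x₁y_n + y₁x_n) repeatedly.
  From (x_1, y_1) = (6, 1): x_2 = 6·6 + 35·1·1 = 71; y_2 = 6·1 + 1·6 = 12.
  From (x_2, y_2) = (71, 12): x_3 = 6·71 + 35·1·12 = 846; y_3 = 6·12 + 1·71 = 143.
  From (x_3, y_3) = (846, 143): x_4 = 6·846 + 35·1·143 = 10081; y_4 = 6·143 + 1·846 = 1704.
  From (x_4, y_4) = (10081, 1704): x_5 = 6·10081 + 35·1·1704 = 120126; y_5 = 6·1704 + 1·10081 = 20305.
Step 3: Verify x_5² - 35·y_5² = 14430255876 - 14430255875 = 1 (should be 1). ✓

(x_1, y_1) = (6, 1); (x_5, y_5) = (120126, 20305).


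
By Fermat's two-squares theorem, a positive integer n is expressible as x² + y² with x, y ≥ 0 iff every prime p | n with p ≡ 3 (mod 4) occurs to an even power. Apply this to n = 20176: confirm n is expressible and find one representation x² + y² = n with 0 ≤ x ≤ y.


Step 1: Factor n = 20176 = 2^4 · 13 · 97.
Step 2: Check the mod-4 condition on each prime factor: 2 = 2 (special); 13 ≡ 1 (mod 4), exponent 1; 97 ≡ 1 (mod 4), exponent 1.
All primes ≡ 3 (mod 4) appear to even exponent (or don't appear), so by the two-squares theorem n IS expressible as a sum of two squares.
Step 3: Build a representation. Group n = k² · m with k = 4 and m = 13 · 97 = 1261 (a product of primes ≡ 1 (mod 4)); a representation of m scales to one of n via (k·x)² + (k·y)² = k²(x² + y²). Each prime p ≡ 1 (mod 4) is itself a sum of two squares; find a² by testing p − a² for a perfect square:
  13: 13 − 1² = 12, 13 − 2² = 9 = 3² ⇒ 13 = 2² + 3².
  97: 97 − 1² = 96, 97 − 2² = 93, 97 − 3² = 88, 97 − 4² = 81 = 9² ⇒ 97 = 4² + 9².
  Combine using the Brahmagupta–Fibonacci identity (a² + b²)(c² + d²) = (ac − bd)² + (ad + bc)² = (ac + bd)² + (ad − bc)²:
  13 · 97 = 1261: from (2² + 3²)(4² + 9²), take (2·4 − 3·9, 2·9 + 3·4) = (8 − 27, 18 + 12) = (-19, 30); dropping signs (only squares matter) gives (19, 30); check 19² + 30² = 361 + 900 = 1261 ✓.
  Scale by k = 4: (4·19, 4·30) = (76, 120).
Step 4: Order so x ≤ y and verify: 76² + 120² = 5776 + 14400 = 20176 = n. ✓

n = 20176 = 76² + 120² (one valid representation with x ≤ y).


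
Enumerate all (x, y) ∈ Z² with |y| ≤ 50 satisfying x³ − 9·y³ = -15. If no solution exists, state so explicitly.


The equation is x³ - 9y³ = -15. For fixed y, x³ = 9·y³ − 15, so a solution requires the RHS to be a perfect cube.
Strategy: iterate y from -50 to 50, compute RHS = 9·y³ − 15, and check whether it is a (positive or negative) perfect cube.
Check small values of y:
  y = 0: RHS = -15 is not a perfect cube.
  y = 1: RHS = -6 is not a perfect cube.
  y = -1: RHS = -24 is not a perfect cube.
  y = 2: RHS = 57 is not a perfect cube.
  y = -2: RHS = -87 is not a perfect cube.
  y = 3: RHS = 228 is not a perfect cube.
  y = -3: RHS = -258 is not a perfect cube.
Continuing the search up to |y| = 50 finds no solutions either.
No (x, y) in the scanned range satisfies the equation.

No integer solutions with |y| ≤ 50.


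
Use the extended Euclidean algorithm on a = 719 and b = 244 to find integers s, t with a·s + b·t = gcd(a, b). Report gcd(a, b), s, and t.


Euclidean algorithm on (719, 244) — divide until remainder is 0:
  719 = 2 · 244 + 231
  244 = 1 · 231 + 13
  231 = 17 · 13 + 10
  13 = 1 · 10 + 3
  10 = 3 · 3 + 1
  3 = 3 · 1 + 0
gcd(719, 244) = 1.
Track Bezout coefficients alongside the remainders: start with r₀ = 719 = a·1 + b·0 (s = 1, t = 0) and r₁ = 244 = a·0 + b·1 (s = 0, t = 1); each new remainder r_{k+1} = r_{k-1} − q_k·r_k inherits s_{k+1} = s_{k-1} − q_k·s_k, t_{k+1} = t_{k-1} − q_k·t_k, so r_k = a·s_k + b·t_k at every step:
  q = 2: r = 231, s = 1 − 2·0 = 1, t = 0 − 2·1 = -2  (check: 719·1 + 244·(-2) = 231)
  q = 1: r = 13, s = 0 − 1·1 = -1, t = 1 − 1·(-2) = 3  (check: 719·(-1) + 244·3 = 13)
  q = 17: r = 10, s = 1 − 17·(-1) = 18, t = -2 − 17·3 = -53  (check: 719·18 + 244·(-53) = 10)
  q = 1: r = 3, s = -1 − 1·18 = -19, t = 3 − 1·(-53) = 56  (check: 719·(-19) + 244·56 = 3)
  q = 3: r = 1, s = 18 − 3·(-19) = 75, t = -53 − 3·56 = -221  (check: 719·75 + 244·(-221) = 1)
The row with r = 1 (the gcd) gives the Bezout coefficients s = 75, t = -221.
Result: 719 · (75) + 244 · (-221) = 1.

gcd(719, 244) = 1; s = 75, t = -221 (check: 719·75 + 244·(-221) = 1).


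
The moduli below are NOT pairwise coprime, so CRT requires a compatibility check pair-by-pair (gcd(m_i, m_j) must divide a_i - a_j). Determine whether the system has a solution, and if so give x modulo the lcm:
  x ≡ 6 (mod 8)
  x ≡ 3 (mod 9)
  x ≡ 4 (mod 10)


Moduli 8, 9, 10 are not pairwise coprime, so CRT works modulo lcm(m_i) when all pairwise compatibility conditions hold.
Pairwise compatibility: gcd(m_i, m_j) must divide a_i - a_j for every pair.
Merge one congruence at a time:
  Start: x ≡ 6 (mod 8).
  Combine with x ≡ 3 (mod 9): gcd(8, 9) = 1; 3 - 6 = -3, which IS divisible by 1, so compatible.
    Write x = 6 + 8·t and substitute into x ≡ 3 (mod 9): 8·t ≡ 3 − 6 = -3 (mod 9).
    Reduce coefficients mod 9: 8·t ≡ 6 (mod 9).
    The inverse of 8 mod 9 is 8 (since 8·8 = 64 = 7·9 + 1), so t ≡ 8·6 = 48 ≡ 3 (mod 9).
    Then x = 6 + 8·3 = 30, valid modulo lcm(8, 9) = 72: x ≡ 30 (mod 72).
  Combine with x ≡ 4 (mod 10): gcd(72, 10) = 2; 4 - 30 = -26, which IS divisible by 2, so compatible.
    Write x = 30 + 72·t and substitute into x ≡ 4 (mod 10): 72·t ≡ 4 − 30 = -26 (mod 10).
    Divide the congruence (and modulus) by g = 2: 36·t ≡ -13 (mod 5).
    Reduce coefficients mod 5: 1·t ≡ 2 (mod 5).
    So t ≡ 2 (mod 5).
    Then x = 30 + 72·2 = 174, valid modulo lcm(72, 10) = 360: x ≡ 174 (mod 360).
Verify: 174 mod 8 = 6, 174 mod 9 = 3, 174 mod 10 = 4.

x ≡ 174 (mod 360).


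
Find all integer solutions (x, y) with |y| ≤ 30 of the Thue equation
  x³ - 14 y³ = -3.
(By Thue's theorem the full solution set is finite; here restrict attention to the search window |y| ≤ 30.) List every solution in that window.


The equation is x³ - 14y³ = -3. For fixed y, x³ = 14·y³ − 3, so a solution requires the RHS to be a perfect cube.
Strategy: iterate y from -30 to 30, compute RHS = 14·y³ − 3, and check whether it is a (positive or negative) perfect cube.
Check small values of y:
  y = 0: RHS = -3 is not a perfect cube.
  y = 1: RHS = 11 is not a perfect cube.
  y = -1: RHS = -17 is not a perfect cube.
  y = 2: RHS = 109 is not a perfect cube.
  y = -2: RHS = -115 is not a perfect cube.
  y = 3: RHS = 375 is not a perfect cube.
  y = -3: RHS = -381 is not a perfect cube.
Continuing the search up to |y| = 30 finds no solutions either.
No (x, y) in the scanned range satisfies the equation.

No integer solutions with |y| ≤ 30.


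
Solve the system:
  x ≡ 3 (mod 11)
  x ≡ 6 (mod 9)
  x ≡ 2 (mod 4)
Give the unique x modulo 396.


Moduli 11, 9, 4 are pairwise coprime; by CRT there is a unique solution modulo M = 11 · 9 · 4 = 396.
Solve pairwise, accumulating the modulus:
  Start with x ≡ 3 (mod 11).
  Combine with x ≡ 6 (mod 9): since gcd(11, 9) = 1, we get a unique residue mod 99.
    Write x = 3 + 11·t and substitute into x ≡ 6 (mod 9): 11·t ≡ 6 − 3 = 3 (mod 9).
    Reduce coefficients mod 9: 2·t ≡ 3 (mod 9).
    The inverse of 2 mod 9 is 5 (since 2·5 = 10 = 1·9 + 1), so t ≡ 5·3 = 15 ≡ 6 (mod 9).
    Then x = 3 + 11·6 = 69, valid modulo lcm(11, 9) = 99: x ≡ 69 (mod 99).
  Combine with x ≡ 2 (mod 4): since gcd(99, 4) = 1, we get a unique residue mod 396.
    Write x = 69 + 99·t and substitute into x ≡ 2 (mod 4): 99·t ≡ 2 − 69 = -67 (mod 4).
    Reduce coefficients mod 4: 3·t ≡ 1 (mod 4).
    The inverse of 3 mod 4 is 3 (since 3·3 = 9 = 2·4 + 1), so t ≡ 3·1 = 3 ≡ 3 (mod 4).
    Then x = 69 + 99·3 = 366, valid modulo lcm(99, 4) = 396: x ≡ 366 (mod 396).
Verify: 366 mod 11 = 3 ✓, 366 mod 9 = 6 ✓, 366 mod 4 = 2 ✓.

x ≡ 366 (mod 396).


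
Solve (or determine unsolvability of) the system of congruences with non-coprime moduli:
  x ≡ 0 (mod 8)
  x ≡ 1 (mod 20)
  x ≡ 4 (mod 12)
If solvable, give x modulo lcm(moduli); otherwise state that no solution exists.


Moduli 8, 20, 12 are not pairwise coprime, so CRT works modulo lcm(m_i) when all pairwise compatibility conditions hold.
Pairwise compatibility: gcd(m_i, m_j) must divide a_i - a_j for every pair.
Merge one congruence at a time:
  Start: x ≡ 0 (mod 8).
  Combine with x ≡ 1 (mod 20): gcd(8, 20) = 4, and 1 - 0 = 1 is NOT divisible by 4.
    ⇒ system is inconsistent (no integer solution).

No solution (the system is inconsistent).


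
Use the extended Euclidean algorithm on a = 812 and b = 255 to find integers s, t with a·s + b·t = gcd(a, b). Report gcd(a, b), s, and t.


Euclidean algorithm on (812, 255) — divide until remainder is 0:
  812 = 3 · 255 + 47
  255 = 5 · 47 + 20
  47 = 2 · 20 + 7
  20 = 2 · 7 + 6
  7 = 1 · 6 + 1
  6 = 6 · 1 + 0
gcd(812, 255) = 1.
Track Bezout coefficients alongside the remainders: start with r₀ = 812 = a·1 + b·0 (s = 1, t = 0) and r₁ = 255 = a·0 + b·1 (s = 0, t = 1); each new remainder r_{k+1} = r_{k-1} − q_k·r_k inherits s_{k+1} = s_{k-1} − q_k·s_k, t_{k+1} = t_{k-1} − q_k·t_k, so r_k = a·s_k + b·t_k at every step:
  q = 3: r = 47, s = 1 − 3·0 = 1, t = 0 − 3·1 = -3  (check: 812·1 + 255·(-3) = 47)
  q = 5: r = 20, s = 0 − 5·1 = -5, t = 1 − 5·(-3) = 16  (check: 812·(-5) + 255·16 = 20)
  q = 2: r = 7, s = 1 − 2·(-5) = 11, t = -3 − 2·16 = -35  (check: 812·11 + 255·(-35) = 7)
  q = 2: r = 6, s = -5 − 2·11 = -27, t = 16 − 2·(-35) = 86  (check: 812·(-27) + 255·86 = 6)
  q = 1: r = 1, s = 11 − 1·(-27) = 38, t = -35 − 1·86 = -121  (check: 812·38 + 255·(-121) = 1)
The row with r = 1 (the gcd) gives the Bezout coefficients s = 38, t = -121.
Result: 812 · (38) + 255 · (-121) = 1.

gcd(812, 255) = 1; s = 38, t = -121 (check: 812·38 + 255·(-121) = 1).


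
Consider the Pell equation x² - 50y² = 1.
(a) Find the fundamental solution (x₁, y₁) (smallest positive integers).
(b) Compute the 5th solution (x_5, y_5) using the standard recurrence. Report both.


Step 1: Find the fundamental solution (x₁, y₁) of x² - 50y² = 1.
  Expand √50 as a continued fraction. a₀ = ⌊√50⌋ = 7; iterate m_{k+1} = d_k·a_k − m_k, d_{k+1} = (50 − m_{k+1}²)/d_k, a_{k+1} = ⌊(a₀ + m_{k+1})/d_{k+1}⌋ (starting m₀ = 0, d₀ = 1), with convergents p_k = a_k·p_{k-1} + p_{k-2}, q_k = a_k·q_{k-1} + q_{k-2} (p₋₁ = 1, q₋₁ = 0):
  k = 0: a₀ = 7; p₀/q₀ = 7/1; p₀² − 50·q₀² = 49 − 50 = -1.
  k = 1: m = 7, d = 1, a = ⌊(7 + 7)/1⌋ = 14; p/q = (14·7 + 1)/(14·1 + 0) = 99/14; p² − 50·q² = 9801 − 9800 = 1.
  The first convergent with p² − 50·q² = 1 gives the fundamental solution (x₁, y₁) = (99, 14).
Step 2: Apply the recurrence (x_{n+1}, y_{n+1}) = (x₁x_n + 50y₁y_n, x₁y_n + y₁x_n) repeatedly.
  From (x_1, y_1) = (99, 14): x_2 = 99·99 + 50·14·14 = 19601; y_2 = 99·14 + 14·99 = 2772.
  From (x_2, y_2) = (19601, 2772): x_3 = 99·19601 + 50·14·2772 = 3880899; y_3 = 99·2772 + 14·19601 = 548842.
  From (x_3, y_3) = (3880899, 548842): x_4 = 99·3880899 + 50·14·548842 = 768398401; y_4 = 99·548842 + 14·3880899 = 108667944.
  From (x_4, y_4) = (768398401, 108667944): x_5 = 99·768398401 + 50·14·108667944 = 152139002499; y_5 = 99·108667944 + 14·768398401 = 21515704070.
Step 3: Verify x_5² - 50·y_5² = 23146276081390728245001 - 23146276081390728245000 = 1 (should be 1). ✓

(x_1, y_1) = (99, 14); (x_5, y_5) = (152139002499, 21515704070).


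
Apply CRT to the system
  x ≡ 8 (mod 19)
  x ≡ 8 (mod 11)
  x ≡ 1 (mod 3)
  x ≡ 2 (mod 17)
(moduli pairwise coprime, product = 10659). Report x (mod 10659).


Product of moduli M = 19 · 11 · 3 · 17 = 10659.
Merge one congruence at a time:
  Start: x ≡ 8 (mod 19).
  Combine with x ≡ 8 (mod 11); new modulus lcm = 209.
    Write x = 8 + 19·t and substitute into x ≡ 8 (mod 11): 19·t ≡ 8 − 8 = 0 (mod 11).
    Reduce coefficients mod 11: 8·t ≡ 0 (mod 11).
    The inverse of 8 mod 11 is 7 (since 8·7 = 56 = 5·11 + 1), so t ≡ 7·0 = 0 ≡ 0 (mod 11).
    Then x = 8 + 19·0 = 8, valid modulo lcm(19, 11) = 209: x ≡ 8 (mod 209).
  Combine with x ≡ 1 (mod 3); new modulus lcm = 627.
    Write x = 8 + 209·t and substitute into x ≡ 1 (mod 3): 209·t ≡ 1 − 8 = -7 (mod 3).
    Reduce coefficients mod 3: 2·t ≡ 2 (mod 3).
    The inverse of 2 mod 3 is 2 (since 2·2 = 4 = 1·3 + 1), so t ≡ 2·2 = 4 ≡ 1 (mod 3).
    Then x = 8 + 209·1 = 217, valid modulo lcm(209, 3) = 627: x ≡ 217 (mod 627).
  Combine with x ≡ 2 (mod 17); new modulus lcm = 10659.
    Write x = 217 + 627·t and substitute into x ≡ 2 (mod 17): 627·t ≡ 2 − 217 = -215 (mod 17).
    Reduce coefficients mod 17: 15·t ≡ 6 (mod 17).
    The inverse of 15 mod 17 is 8 (since 15·8 = 120 = 7·17 + 1), so t ≡ 8·6 = 48 ≡ 14 (mod 17).
    Then x = 217 + 627·14 = 8995, valid modulo lcm(627, 17) = 10659: x ≡ 8995 (mod 10659).
Verify against each original: 8995 mod 19 = 8, 8995 mod 11 = 8, 8995 mod 3 = 1, 8995 mod 17 = 2.

x ≡ 8995 (mod 10659).


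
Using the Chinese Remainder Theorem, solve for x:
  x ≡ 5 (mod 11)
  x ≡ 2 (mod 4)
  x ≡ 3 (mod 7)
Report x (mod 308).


Moduli 11, 4, 7 are pairwise coprime; by CRT there is a unique solution modulo M = 11 · 4 · 7 = 308.
Solve pairwise, accumulating the modulus:
  Start with x ≡ 5 (mod 11).
  Combine with x ≡ 2 (mod 4): since gcd(11, 4) = 1, we get a unique residue mod 44.
    Write x = 5 + 11·t and substitute into x ≡ 2 (mod 4): 11·t ≡ 2 − 5 = -3 (mod 4).
    Reduce coefficients mod 4: 3·t ≡ 1 (mod 4).
    The inverse of 3 mod 4 is 3 (since 3·3 = 9 = 2·4 + 1), so t ≡ 3·1 = 3 ≡ 3 (mod 4).
    Then x = 5 + 11·3 = 38, valid modulo lcm(11, 4) = 44: x ≡ 38 (mod 44).
  Combine with x ≡ 3 (mod 7): since gcd(44, 7) = 1, we get a unique residue mod 308.
    Write x = 38 + 44·t and substitute into x ≡ 3 (mod 7): 44·t ≡ 3 − 38 = -35 (mod 7).
    Reduce coefficients mod 7: 2·t ≡ 0 (mod 7).
    The inverse of 2 mod 7 is 4 (since 2·4 = 8 = 1·7 + 1), so t ≡ 4·0 = 0 ≡ 0 (mod 7).
    Then x = 38 + 44·0 = 38, valid modulo lcm(44, 7) = 308: x ≡ 38 (mod 308).
Verify: 38 mod 11 = 5 ✓, 38 mod 4 = 2 ✓, 38 mod 7 = 3 ✓.

x ≡ 38 (mod 308).


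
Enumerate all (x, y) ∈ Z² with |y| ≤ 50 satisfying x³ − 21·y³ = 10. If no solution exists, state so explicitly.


The equation is x³ - 21y³ = 10. For fixed y, x³ = 21·y³ + 10, so a solution requires the RHS to be a perfect cube.
Strategy: iterate y from -50 to 50, compute RHS = 21·y³ + 10, and check whether it is a (positive or negative) perfect cube.
Check small values of y:
  y = 0: RHS = 10 is not a perfect cube.
  y = 1: RHS = 31 is not a perfect cube.
  y = -1: RHS = -11 is not a perfect cube.
  y = 2: RHS = 178 is not a perfect cube.
  y = -2: RHS = -158 is not a perfect cube.
  y = 3: RHS = 577 is not a perfect cube.
  y = -3: RHS = -557 is not a perfect cube.
Continuing the search up to |y| = 50 finds no solutions either.
No (x, y) in the scanned range satisfies the equation.

No integer solutions with |y| ≤ 50.


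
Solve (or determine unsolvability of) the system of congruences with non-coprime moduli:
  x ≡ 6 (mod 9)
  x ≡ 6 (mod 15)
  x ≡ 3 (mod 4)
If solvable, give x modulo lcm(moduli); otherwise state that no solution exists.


Moduli 9, 15, 4 are not pairwise coprime, so CRT works modulo lcm(m_i) when all pairwise compatibility conditions hold.
Pairwise compatibility: gcd(m_i, m_j) must divide a_i - a_j for every pair.
Merge one congruence at a time:
  Start: x ≡ 6 (mod 9).
  Combine with x ≡ 6 (mod 15): gcd(9, 15) = 3; 6 - 6 = 0, which IS divisible by 3, so compatible.
    Write x = 6 + 9·t and substitute into x ≡ 6 (mod 15): 9·t ≡ 6 − 6 = 0 (mod 15).
    Divide the congruence (and modulus) by g = 3: 3·t ≡ 0 (mod 5).
    The inverse of 3 mod 5 is 2 (since 3·2 = 6 = 1·5 + 1), so t ≡ 2·0 = 0 ≡ 0 (mod 5).
    Then x = 6 + 9·0 = 6, valid modulo lcm(9, 15) = 45: x ≡ 6 (mod 45).
  Combine with x ≡ 3 (mod 4): gcd(45, 4) = 1; 3 - 6 = -3, which IS divisible by 1, so compatible.
    Write x = 6 + 45·t and substitute into x ≡ 3 (mod 4): 45·t ≡ 3 − 6 = -3 (mod 4).
    Reduce coefficients mod 4: 1·t ≡ 1 (mod 4).
    So t ≡ 1 (mod 4).
    Then x = 6 + 45·1 = 51, valid modulo lcm(45, 4) = 180: x ≡ 51 (mod 180).
Verify: 51 mod 9 = 6, 51 mod 15 = 6, 51 mod 4 = 3.

x ≡ 51 (mod 180).
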